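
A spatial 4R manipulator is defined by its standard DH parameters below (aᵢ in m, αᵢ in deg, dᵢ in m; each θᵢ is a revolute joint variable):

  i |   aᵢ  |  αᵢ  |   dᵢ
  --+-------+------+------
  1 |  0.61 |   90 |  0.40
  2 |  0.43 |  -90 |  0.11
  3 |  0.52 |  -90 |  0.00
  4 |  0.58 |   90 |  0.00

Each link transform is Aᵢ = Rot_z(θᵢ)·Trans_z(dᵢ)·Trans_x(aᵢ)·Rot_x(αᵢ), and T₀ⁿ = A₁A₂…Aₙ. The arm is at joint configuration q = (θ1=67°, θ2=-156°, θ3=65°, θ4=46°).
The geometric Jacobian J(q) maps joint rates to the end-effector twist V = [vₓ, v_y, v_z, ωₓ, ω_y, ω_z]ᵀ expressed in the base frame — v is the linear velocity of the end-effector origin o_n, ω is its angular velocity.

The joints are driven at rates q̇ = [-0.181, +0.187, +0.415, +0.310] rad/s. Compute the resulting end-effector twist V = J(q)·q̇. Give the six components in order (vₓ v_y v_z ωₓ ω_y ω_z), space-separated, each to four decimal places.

0.0789 0.4432 0.1057 0.2178 0.3698 -0.4458

o_n = [-0.7894, -0.0004, 0.4476]
J₁: ẑ×o_n = [0.0004, -0.7894, 0.0000], ω = ẑ
J2: z=[0.9205, -0.3907, 0.0000] o=[0.2383, 0.5615, 0.4000] → [-0.0186, -0.0438, -0.9188, 0.9205, -0.3907, 0.0000]
J3: z=[0.1589, 0.3744, -0.9135] o=[0.1861, 0.1569, 0.2251] → [-0.0605, 0.8558, 0.3402, 0.1589, 0.3744, -0.9135]
J4: z=[-0.0655, 0.9273, 0.3686] o=[-0.3261, 0.1563, 0.1357] → [0.3470, -0.1503, 0.4398, -0.0655, 0.9273, 0.3686]
V = J·q̇ = [0.0789, 0.4432, 0.1057, 0.2178, 0.3698, -0.4458]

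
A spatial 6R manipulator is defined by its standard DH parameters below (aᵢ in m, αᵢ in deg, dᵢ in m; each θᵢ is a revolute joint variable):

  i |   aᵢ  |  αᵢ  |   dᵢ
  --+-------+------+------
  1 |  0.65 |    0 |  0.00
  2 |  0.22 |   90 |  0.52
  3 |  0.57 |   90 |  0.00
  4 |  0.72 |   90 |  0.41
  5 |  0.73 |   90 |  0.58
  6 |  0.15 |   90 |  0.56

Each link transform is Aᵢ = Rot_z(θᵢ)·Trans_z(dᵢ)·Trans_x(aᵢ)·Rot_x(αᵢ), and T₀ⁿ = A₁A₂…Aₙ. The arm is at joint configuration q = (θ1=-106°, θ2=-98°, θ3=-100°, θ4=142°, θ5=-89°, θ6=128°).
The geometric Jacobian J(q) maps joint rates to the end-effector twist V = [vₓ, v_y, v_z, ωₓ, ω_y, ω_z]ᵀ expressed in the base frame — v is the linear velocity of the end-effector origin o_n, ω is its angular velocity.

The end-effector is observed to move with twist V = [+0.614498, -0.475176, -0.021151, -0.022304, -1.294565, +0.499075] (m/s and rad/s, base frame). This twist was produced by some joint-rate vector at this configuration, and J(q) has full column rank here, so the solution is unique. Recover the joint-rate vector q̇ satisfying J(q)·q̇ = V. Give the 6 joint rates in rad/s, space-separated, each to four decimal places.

-0.4080 0.2500 -0.4370 0.6130 -0.9390 0.0240

o_n = [-0.1898, 0.0976, -0.3730]
J₁: ẑ×o_n = [-0.0976, -0.1898, 0.0000], ω = ẑ
J2: z=[0.0000, 0.0000, 1.0000] o=[-0.1792, -0.6248, 0.0000] → [-0.7224, -0.0106, 0.0000, 0.0000, 0.0000, 1.0000]
J3: z=[0.4067, 0.9135, 0.0000] o=[-0.3801, -0.5353, 0.5200] → [-0.8158, 0.3632, 0.0835, 0.4067, 0.9135, 0.0000]
J4: z=[0.8997, -0.4006, 0.1736] o=[-0.2897, -0.5756, -0.0413] → [0.0160, 0.3157, 0.6456, 0.8997, -0.4006, 0.1736]
J5: z=[0.4182, 0.6764, -0.6063] o=[0.1694, -0.2948, 0.5886] → [-0.4125, 0.6199, 0.4071, 0.4182, 0.6764, -0.6063]
J6: z=[-0.1411, -0.6110, -0.7790] o=[-0.2431, 0.3977, 0.1201] → [0.0674, -0.1111, 0.0749, -0.1411, -0.6110, -0.7790]
q̇ = J⁺·V = [-0.4080, 0.2500, -0.4370, 0.6130, -0.9390, 0.0240]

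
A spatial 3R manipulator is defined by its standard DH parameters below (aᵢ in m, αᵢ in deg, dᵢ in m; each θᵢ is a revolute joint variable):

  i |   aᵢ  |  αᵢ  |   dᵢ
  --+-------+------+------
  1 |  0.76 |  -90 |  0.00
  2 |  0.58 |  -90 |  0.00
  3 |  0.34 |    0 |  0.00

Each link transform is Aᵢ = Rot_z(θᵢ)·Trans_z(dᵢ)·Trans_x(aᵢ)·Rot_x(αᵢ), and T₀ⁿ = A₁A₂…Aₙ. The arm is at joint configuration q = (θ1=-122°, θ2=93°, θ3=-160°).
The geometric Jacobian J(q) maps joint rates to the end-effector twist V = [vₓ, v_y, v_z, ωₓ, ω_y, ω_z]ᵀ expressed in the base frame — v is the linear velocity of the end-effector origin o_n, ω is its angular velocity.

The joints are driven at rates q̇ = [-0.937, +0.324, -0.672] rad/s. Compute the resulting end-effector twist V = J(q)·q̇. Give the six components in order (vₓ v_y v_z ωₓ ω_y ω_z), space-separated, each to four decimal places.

o_n = [-0.2969, -0.6946, -0.2601]
J₁: ẑ×o_n = [0.6946, -0.2969, 0.0000], ω = ẑ
J2: z=[0.8480, -0.5299, 0.0000] o=[-0.4027, -0.6445, 0.0000] → [0.1379, 0.2206, 0.0136, 0.8480, -0.5299, 0.0000]
J3: z=[0.5292, 0.8469, 0.0523] o=[-0.3867, -0.6188, -0.5792] → [0.2742, -0.1641, -0.1161, 0.5292, 0.8469, 0.0523]
V = J·q̇ = [-0.7904, 0.4600, 0.0825, -0.0809, -0.7408, -0.9722]

-0.7904 0.4600 0.0825 -0.0809 -0.7408 -0.9722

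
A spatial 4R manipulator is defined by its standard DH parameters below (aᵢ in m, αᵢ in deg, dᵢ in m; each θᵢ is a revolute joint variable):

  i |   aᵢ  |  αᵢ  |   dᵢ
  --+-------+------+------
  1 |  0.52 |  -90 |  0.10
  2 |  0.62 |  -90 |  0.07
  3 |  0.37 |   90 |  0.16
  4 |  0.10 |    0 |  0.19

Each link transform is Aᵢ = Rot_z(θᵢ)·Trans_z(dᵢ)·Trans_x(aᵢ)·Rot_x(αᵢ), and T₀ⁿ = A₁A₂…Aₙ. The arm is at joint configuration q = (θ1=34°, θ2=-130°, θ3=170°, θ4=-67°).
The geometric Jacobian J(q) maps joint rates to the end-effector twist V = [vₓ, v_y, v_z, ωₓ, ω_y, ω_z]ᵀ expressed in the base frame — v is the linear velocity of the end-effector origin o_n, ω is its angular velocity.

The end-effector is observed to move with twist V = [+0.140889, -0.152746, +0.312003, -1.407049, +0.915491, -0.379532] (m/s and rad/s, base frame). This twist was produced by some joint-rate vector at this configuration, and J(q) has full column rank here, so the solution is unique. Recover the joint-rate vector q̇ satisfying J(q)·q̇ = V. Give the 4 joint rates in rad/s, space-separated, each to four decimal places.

0.3370 0.8190 -0.9620 -0.7380

o_n = [0.4462, 0.0740, 0.3353]
J₁: ẑ×o_n = [-0.0740, 0.4462, 0.0000], ω = ẑ
J2: z=[-0.5592, 0.8290, 0.0000] o=[0.4311, 0.2908, 0.1000] → [0.1951, 0.1316, 0.1087, -0.5592, 0.8290, 0.0000]
J3: z=[0.6351, 0.4284, 0.6428] o=[0.0616, 0.1260, 0.5749] → [-0.0693, 0.3994, -0.1978, 0.6351, 0.4284, 0.6428]
J4: z=[0.4582, -0.8789, 0.1330] o=[0.3933, 0.2722, 0.3987] → [0.0821, 0.0361, -0.0443, 0.4582, -0.8789, 0.1330]
q̇ = J⁺·V = [0.3370, 0.8190, -0.9620, -0.7380]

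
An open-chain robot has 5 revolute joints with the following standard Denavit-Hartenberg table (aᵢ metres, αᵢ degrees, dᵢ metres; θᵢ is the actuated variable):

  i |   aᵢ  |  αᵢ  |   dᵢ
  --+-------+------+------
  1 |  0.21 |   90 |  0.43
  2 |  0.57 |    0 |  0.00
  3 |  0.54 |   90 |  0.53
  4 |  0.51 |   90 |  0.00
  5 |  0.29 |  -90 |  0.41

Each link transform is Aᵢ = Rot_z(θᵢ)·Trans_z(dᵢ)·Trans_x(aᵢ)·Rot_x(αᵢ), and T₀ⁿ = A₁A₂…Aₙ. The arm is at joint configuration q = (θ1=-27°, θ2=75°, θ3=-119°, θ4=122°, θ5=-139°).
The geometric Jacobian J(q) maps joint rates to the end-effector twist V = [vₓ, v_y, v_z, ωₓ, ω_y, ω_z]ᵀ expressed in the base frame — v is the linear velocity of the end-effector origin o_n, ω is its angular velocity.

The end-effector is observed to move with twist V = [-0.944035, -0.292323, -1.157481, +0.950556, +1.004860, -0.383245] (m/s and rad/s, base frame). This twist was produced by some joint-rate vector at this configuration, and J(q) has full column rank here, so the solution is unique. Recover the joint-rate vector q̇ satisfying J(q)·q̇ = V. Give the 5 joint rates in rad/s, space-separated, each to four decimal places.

-0.7830 -0.6870 -0.6420 -0.5590 0.0040

o_n = [0.4551, -1.3476, 0.6080]
J₁: ẑ×o_n = [1.3476, 0.4551, -0.0000], ω = ẑ
J2: z=[-0.4540, -0.8910, 0.0000] o=[0.1871, -0.0953, 0.4300] → [-0.1586, 0.0808, 0.8073, -0.4540, -0.8910, 0.0000]
J3: z=[-0.4540, -0.8910, 0.0000] o=[0.3186, -0.1623, 0.9806] → [0.3320, -0.1692, 0.6597, -0.4540, -0.8910, 0.0000]
J4: z=[-0.6189, 0.3154, -0.7193] o=[0.4240, -0.8109, 0.6055] → [-0.3853, -0.0208, 0.3224, -0.6189, 0.3154, -0.7193]
J5: z=[0.3030, -0.7491, -0.5891] o=[0.0545, -1.1080, 0.7932] → [-0.0024, -0.1799, 0.2275, 0.3030, -0.7491, -0.5891]
q̇ = J⁺·V = [-0.7830, -0.6870, -0.6420, -0.5590, 0.0040]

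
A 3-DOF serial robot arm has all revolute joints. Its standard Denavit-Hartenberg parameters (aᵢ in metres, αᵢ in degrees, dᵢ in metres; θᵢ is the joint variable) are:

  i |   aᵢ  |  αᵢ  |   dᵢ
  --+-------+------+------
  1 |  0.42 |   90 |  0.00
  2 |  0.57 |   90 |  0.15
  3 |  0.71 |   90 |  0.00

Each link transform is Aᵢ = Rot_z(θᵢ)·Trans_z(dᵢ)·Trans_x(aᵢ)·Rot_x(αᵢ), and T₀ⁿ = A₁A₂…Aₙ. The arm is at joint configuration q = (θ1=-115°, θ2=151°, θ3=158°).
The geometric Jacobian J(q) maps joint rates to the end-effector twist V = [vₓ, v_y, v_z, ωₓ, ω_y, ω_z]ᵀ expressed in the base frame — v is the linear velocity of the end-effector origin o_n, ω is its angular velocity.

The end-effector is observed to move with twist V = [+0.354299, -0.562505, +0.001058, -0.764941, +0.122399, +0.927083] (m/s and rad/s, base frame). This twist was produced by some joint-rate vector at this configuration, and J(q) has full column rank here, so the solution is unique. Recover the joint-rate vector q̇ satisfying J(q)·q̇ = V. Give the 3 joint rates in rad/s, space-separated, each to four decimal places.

0.5440 0.7450 0.4380

o_n = [-0.5871, -0.2748, -0.0428]
J₁: ẑ×o_n = [0.2748, -0.5871, 0.0000], ω = ẑ
J2: z=[-0.9063, 0.4226, 0.0000] o=[-0.1775, -0.3806, 0.0000] → [-0.0181, -0.0388, 0.0772, -0.9063, 0.4226, 0.0000]
J3: z=[-0.2049, -0.4394, 0.8746] o=[-0.1028, 0.1346, 0.2763] → [0.4983, -0.4890, -0.1289, -0.2049, -0.4394, 0.8746]
q̇ = J⁺·V = [0.5440, 0.7450, 0.4380]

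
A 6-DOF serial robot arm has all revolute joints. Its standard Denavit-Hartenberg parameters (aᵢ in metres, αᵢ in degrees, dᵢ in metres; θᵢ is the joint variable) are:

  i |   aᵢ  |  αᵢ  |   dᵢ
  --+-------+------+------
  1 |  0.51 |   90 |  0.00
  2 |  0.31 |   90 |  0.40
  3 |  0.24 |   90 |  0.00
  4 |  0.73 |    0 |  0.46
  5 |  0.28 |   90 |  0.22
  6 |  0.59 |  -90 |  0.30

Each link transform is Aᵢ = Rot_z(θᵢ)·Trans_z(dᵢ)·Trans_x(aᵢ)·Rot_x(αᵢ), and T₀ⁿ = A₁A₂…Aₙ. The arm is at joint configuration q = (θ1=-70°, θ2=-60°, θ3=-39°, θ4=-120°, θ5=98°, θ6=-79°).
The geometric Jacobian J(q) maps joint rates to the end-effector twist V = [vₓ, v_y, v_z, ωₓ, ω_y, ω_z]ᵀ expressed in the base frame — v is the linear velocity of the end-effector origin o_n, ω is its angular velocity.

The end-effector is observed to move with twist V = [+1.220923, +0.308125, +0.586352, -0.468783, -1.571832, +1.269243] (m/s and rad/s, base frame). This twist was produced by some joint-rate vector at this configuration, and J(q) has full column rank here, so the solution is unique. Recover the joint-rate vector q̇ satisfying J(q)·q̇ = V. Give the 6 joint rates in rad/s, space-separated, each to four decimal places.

0.8350 0.1670 -0.6370 -0.5490 -0.2590 0.7770

o_n = [0.3193, -1.5846, 0.2300]
J₁: ẑ×o_n = [1.5846, 0.3193, -0.0000], ω = ẑ
J2: z=[-0.9397, -0.3420, 0.0000] o=[0.1744, -0.4792, 0.0000] → [-0.0787, 0.2161, 1.0882, -0.9397, -0.3420, 0.0000]
J3: z=[-0.2962, 0.8138, -0.5000] o=[-0.1484, -0.7617, -0.2685] → [-0.0058, -0.0862, -0.1369, -0.2962, 0.8138, -0.5000]
J4: z=[0.6227, 0.5615, 0.5450] o=[0.0254, -0.7977, -0.4300] → [0.7994, -0.2508, -0.6550, 0.6227, 0.5615, 0.5450]
J5: z=[0.6227, 0.5615, 0.5450] o=[0.2347, -0.9992, 0.3825] → [0.2334, 0.1410, -0.4120, 0.6227, 0.5615, 0.5450]
J6: z=[0.0033, -0.6984, 0.7157] o=[0.5908, -0.9999, 0.3801] → [0.5233, -0.1938, -0.1916, 0.0033, -0.6984, 0.7157]
q̇ = J⁺·V = [0.8350, 0.1670, -0.6370, -0.5490, -0.2590, 0.7770]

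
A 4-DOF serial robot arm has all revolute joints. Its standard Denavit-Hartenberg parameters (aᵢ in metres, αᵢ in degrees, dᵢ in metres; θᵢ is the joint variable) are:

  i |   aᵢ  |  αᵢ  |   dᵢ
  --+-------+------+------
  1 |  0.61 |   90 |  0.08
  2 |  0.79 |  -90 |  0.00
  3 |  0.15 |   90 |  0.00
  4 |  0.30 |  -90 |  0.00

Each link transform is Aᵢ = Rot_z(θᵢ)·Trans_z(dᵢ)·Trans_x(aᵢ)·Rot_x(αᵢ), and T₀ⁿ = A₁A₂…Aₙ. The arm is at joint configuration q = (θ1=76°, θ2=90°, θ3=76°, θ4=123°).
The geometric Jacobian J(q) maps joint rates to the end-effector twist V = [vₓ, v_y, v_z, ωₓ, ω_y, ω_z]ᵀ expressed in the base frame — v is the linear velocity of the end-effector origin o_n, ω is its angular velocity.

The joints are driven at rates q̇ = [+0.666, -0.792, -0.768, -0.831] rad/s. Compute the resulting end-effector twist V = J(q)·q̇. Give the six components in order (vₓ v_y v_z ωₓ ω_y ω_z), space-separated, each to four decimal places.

-0.3109 0.5887 0.2399 -0.7777 0.9854 -0.1403

o_n = [0.0993, 0.3446, 0.8668]
J₁: ẑ×o_n = [-0.3446, 0.0993, 0.0000], ω = ẑ
J2: z=[0.9703, -0.2419, 0.0000] o=[0.1476, 0.5919, 0.0800] → [-0.1903, -0.7634, -0.2516, 0.9703, -0.2419, 0.0000]
J3: z=[-0.2419, -0.9703, 0.0000] o=[0.1476, 0.5919, 0.8700] → [0.0031, -0.0008, 0.0130, -0.2419, -0.9703, 0.0000]
J4: z=[0.2347, -0.0585, 0.9703] o=[0.0064, 0.6271, 0.9063] → [0.2764, 0.0995, -0.0609, 0.2347, -0.0585, 0.9703]
V = J·q̇ = [-0.3109, 0.5887, 0.2399, -0.7777, 0.9854, -0.1403]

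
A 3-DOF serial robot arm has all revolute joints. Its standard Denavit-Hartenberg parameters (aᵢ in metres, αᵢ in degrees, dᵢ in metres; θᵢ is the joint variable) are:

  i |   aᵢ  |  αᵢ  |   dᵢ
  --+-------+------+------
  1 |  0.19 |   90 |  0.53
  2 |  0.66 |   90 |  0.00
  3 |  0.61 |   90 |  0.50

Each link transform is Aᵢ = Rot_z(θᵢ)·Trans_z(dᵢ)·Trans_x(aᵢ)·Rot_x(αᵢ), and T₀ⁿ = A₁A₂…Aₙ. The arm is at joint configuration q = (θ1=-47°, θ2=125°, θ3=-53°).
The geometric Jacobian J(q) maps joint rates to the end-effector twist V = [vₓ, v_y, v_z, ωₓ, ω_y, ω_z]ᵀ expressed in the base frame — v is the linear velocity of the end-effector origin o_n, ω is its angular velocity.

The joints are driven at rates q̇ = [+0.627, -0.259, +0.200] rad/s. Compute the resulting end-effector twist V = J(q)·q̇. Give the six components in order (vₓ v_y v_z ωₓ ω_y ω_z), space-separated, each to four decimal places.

o_n = [0.3634, 0.3246, 1.6581]
J₁: ẑ×o_n = [-0.3246, 0.3634, 0.0000], ω = ẑ
J2: z=[-0.7314, -0.6820, 0.0000] o=[0.1296, -0.1390, 0.5300] → [-0.7694, 0.8251, -0.1795, -0.7314, -0.6820, 0.0000]
J3: z=[0.5587, -0.5991, 0.5736] o=[-0.1286, 0.1379, 1.0706] → [-0.4591, -0.0460, 0.3991, 0.5587, -0.5991, 0.5736]
V = J·q̇ = [-0.0961, 0.0050, 0.1263, 0.3012, 0.0568, 0.7417]

-0.0961 0.0050 0.1263 0.3012 0.0568 0.7417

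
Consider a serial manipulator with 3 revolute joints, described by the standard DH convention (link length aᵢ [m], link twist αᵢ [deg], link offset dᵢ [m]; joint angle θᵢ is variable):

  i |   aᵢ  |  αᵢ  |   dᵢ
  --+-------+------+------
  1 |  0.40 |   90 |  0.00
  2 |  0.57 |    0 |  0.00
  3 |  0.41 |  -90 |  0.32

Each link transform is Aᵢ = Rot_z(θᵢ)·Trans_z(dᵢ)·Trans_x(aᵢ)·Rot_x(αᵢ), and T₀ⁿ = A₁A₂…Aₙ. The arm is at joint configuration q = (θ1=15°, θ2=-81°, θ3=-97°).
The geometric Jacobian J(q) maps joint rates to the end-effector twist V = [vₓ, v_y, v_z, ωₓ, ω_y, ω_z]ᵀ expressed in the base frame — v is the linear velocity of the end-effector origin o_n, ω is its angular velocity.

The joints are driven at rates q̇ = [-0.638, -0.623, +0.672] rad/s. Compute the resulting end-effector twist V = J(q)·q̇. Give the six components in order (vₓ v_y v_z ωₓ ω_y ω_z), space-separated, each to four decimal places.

-0.5222 -0.1924 -0.0756 0.0127 -0.0473 -0.6380

o_n = [0.1595, -0.2885, -0.5773]
J₁: ẑ×o_n = [0.2885, 0.1595, -0.0000], ω = ẑ
J2: z=[0.2588, -0.9659, 0.0000] o=[0.3864, 0.1035, 0.0000] → [0.5576, 0.1494, -0.3206, 0.2588, -0.9659, 0.0000]
J3: z=[0.2588, -0.9659, 0.0000] o=[0.4725, 0.1266, -0.5630] → [0.0138, 0.0037, -0.4098, 0.2588, -0.9659, 0.0000]
V = J·q̇ = [-0.5222, -0.1924, -0.0756, 0.0127, -0.0473, -0.6380]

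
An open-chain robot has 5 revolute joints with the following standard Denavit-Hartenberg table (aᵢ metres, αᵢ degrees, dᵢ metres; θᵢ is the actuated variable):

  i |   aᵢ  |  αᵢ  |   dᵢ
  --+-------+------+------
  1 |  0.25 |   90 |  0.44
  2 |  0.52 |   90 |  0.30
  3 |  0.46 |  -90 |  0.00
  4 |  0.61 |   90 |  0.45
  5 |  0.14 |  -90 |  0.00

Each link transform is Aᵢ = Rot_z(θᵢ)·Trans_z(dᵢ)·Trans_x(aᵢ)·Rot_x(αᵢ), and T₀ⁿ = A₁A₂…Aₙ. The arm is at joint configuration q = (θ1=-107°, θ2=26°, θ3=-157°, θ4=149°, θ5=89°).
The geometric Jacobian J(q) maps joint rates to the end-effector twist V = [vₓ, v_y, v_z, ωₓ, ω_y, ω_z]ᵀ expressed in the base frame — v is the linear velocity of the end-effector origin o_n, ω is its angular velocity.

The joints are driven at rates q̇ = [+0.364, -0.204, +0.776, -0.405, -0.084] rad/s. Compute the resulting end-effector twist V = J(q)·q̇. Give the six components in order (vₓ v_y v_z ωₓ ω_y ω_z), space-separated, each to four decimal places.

0.0568 -0.2462 0.2048 -0.2552 -0.1994 -0.4501

o_n = [-0.0374, -0.8670, 1.0787]
J₁: ẑ×o_n = [0.8670, -0.0374, 0.0000], ω = ẑ
J2: z=[-0.9563, 0.2924, 0.0000] o=[-0.0731, -0.2391, 0.4400] → [0.1867, 0.6108, 0.5900, -0.9563, 0.2924, 0.0000]
J3: z=[-0.1282, -0.4192, -0.8988] o=[-0.4966, -0.5983, 0.6680] → [-0.4137, -0.3601, 0.2269, -0.1282, -0.4192, -0.8988]
J4: z=[0.7776, -0.6050, 0.1713] o=[-0.2135, -0.2869, 0.4823] → [-0.2614, -0.4336, -0.3446, 0.7776, -0.6050, 0.1713]
J5: z=[0.4269, 0.7080, 0.5626] o=[-0.1451, -0.7814, 1.0528] → [0.0665, 0.0495, -0.1128, 0.4269, 0.7080, 0.5626]
V = J·q̇ = [0.0568, -0.2462, 0.2048, -0.2552, -0.1994, -0.4501]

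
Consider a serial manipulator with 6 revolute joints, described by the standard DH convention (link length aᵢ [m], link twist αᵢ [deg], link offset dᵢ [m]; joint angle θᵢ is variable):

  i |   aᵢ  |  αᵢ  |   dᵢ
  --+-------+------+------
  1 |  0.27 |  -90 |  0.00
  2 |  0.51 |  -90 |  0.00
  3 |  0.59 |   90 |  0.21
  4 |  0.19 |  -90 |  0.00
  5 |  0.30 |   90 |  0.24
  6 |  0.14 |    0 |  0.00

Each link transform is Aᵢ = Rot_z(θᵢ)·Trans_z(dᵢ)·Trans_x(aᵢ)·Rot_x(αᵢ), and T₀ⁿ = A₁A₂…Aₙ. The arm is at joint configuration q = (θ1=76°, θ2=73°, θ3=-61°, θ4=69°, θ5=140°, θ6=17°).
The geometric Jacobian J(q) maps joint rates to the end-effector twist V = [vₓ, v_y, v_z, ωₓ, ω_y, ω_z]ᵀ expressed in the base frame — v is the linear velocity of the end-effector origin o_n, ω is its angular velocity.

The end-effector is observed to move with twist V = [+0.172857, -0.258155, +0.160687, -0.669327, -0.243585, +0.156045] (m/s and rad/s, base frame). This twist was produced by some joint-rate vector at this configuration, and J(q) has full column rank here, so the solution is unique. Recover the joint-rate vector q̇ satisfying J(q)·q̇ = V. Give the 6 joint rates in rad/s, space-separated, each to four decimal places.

-0.7430 0.6430 0.1060 0.6200 0.4890 -0.2720

o_n = [-0.0166, 0.3748, -0.9012]
J₁: ẑ×o_n = [-0.3748, -0.0166, 0.0000], ω = ẑ
J2: z=[-0.9703, 0.2419, 0.0000] o=[0.0653, 0.2620, 0.0000] → [-0.2180, -0.8745, -0.0897, -0.9703, 0.2419, 0.0000]
J3: z=[-0.2314, -0.9279, -0.2924] o=[0.1014, 0.4067, -0.4877] → [0.3744, -0.0612, -0.1021, -0.2314, -0.9279, -0.2924]
J4: z=[-0.5323, -0.1308, 0.8364] o=[-0.4277, 0.4178, -0.8227] → [0.0462, 0.3020, 0.0767, -0.5323, -0.1308, 0.8364]
J5: z=[0.6774, -0.6585, 0.3281] o=[-0.5241, 0.2770, -0.9061] → [-0.0353, 0.1632, 0.4005, 0.6774, -0.6585, 0.3281]
J6: z=[0.0813, -0.3762, -0.9230] o=[-0.1422, 0.3145, -0.8877] → [0.0608, -0.1148, 0.0522, 0.0813, -0.3762, -0.9230]
q̇ = J⁺·V = [-0.7430, 0.6430, 0.1060, 0.6200, 0.4890, -0.2720]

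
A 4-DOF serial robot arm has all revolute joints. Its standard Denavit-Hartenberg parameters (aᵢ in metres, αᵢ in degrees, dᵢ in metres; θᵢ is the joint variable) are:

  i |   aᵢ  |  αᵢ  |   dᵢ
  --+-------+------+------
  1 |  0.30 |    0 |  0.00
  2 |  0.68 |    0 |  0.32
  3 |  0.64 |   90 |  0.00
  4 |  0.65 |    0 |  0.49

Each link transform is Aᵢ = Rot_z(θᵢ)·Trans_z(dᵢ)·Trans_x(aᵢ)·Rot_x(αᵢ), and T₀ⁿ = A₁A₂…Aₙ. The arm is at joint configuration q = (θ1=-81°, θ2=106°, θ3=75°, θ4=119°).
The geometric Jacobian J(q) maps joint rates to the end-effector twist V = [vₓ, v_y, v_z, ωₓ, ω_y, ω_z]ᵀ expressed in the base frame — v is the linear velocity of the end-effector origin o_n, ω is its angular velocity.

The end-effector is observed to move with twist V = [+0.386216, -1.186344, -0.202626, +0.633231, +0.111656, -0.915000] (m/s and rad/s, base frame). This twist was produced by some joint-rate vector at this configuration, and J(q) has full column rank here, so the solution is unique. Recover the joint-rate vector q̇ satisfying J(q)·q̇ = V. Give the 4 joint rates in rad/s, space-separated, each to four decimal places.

o_n = [1.0894, 0.3961, 0.8885]
J₁: ẑ×o_n = [-0.3961, 1.0894, 0.0000], ω = ẑ
J2: z=[0.0000, 0.0000, 1.0000] o=[0.0469, -0.2963, 0.0000] → [-0.6924, 1.0424, 0.0000, 0.0000, 0.0000, 1.0000]
J3: z=[0.0000, 0.0000, 1.0000] o=[0.6632, -0.0089, 0.3200] → [-0.4050, 0.4261, 0.0000, 0.0000, 0.0000, 1.0000]
J4: z=[0.9848, 0.1736, 0.0000] o=[0.5521, 0.6214, 0.3200] → [0.0987, -0.5599, -0.3151, 0.9848, 0.1736, 0.0000]
q̇ = J⁺·V = [-0.7900, 0.1420, -0.2670, 0.6430]

-0.7900 0.1420 -0.2670 0.6430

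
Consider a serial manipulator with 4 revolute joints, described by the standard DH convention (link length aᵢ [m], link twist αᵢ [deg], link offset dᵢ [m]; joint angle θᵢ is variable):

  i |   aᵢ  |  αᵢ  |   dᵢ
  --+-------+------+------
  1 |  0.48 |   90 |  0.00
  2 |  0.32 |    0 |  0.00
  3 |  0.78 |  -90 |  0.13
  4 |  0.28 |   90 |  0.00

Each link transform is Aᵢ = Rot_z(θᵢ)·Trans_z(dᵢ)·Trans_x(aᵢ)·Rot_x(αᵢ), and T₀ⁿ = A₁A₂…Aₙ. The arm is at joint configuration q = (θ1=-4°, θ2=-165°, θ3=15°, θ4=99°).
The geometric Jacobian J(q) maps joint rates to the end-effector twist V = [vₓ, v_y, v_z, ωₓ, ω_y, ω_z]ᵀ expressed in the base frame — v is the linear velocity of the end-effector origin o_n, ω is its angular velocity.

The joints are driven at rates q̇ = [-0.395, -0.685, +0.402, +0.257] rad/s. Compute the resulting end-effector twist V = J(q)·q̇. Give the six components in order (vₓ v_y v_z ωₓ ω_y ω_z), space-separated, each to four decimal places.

-0.0293 0.1755 0.4277 0.1479 0.2733 -0.6176

o_n = [-0.4553, 0.1787, -0.4509]
J₁: ẑ×o_n = [-0.1787, -0.4553, 0.0000], ω = ẑ
J2: z=[-0.0698, -0.9976, 0.0000] o=[0.4788, -0.0335, 0.0000] → [0.4498, -0.0315, -0.9467, -0.0698, -0.9976, 0.0000]
J3: z=[-0.0698, -0.9976, 0.0000] o=[0.1705, -0.0119, -0.0828] → [0.3672, -0.0257, -0.6376, -0.0698, -0.9976, 0.0000]
J4: z=[0.4988, -0.0349, -0.8660] o=[-0.5124, -0.0945, -0.4728] → [0.2359, -0.0604, 0.1383, 0.4988, -0.0349, -0.8660]
V = J·q̇ = [-0.0293, 0.1755, 0.4277, 0.1479, 0.2733, -0.6176]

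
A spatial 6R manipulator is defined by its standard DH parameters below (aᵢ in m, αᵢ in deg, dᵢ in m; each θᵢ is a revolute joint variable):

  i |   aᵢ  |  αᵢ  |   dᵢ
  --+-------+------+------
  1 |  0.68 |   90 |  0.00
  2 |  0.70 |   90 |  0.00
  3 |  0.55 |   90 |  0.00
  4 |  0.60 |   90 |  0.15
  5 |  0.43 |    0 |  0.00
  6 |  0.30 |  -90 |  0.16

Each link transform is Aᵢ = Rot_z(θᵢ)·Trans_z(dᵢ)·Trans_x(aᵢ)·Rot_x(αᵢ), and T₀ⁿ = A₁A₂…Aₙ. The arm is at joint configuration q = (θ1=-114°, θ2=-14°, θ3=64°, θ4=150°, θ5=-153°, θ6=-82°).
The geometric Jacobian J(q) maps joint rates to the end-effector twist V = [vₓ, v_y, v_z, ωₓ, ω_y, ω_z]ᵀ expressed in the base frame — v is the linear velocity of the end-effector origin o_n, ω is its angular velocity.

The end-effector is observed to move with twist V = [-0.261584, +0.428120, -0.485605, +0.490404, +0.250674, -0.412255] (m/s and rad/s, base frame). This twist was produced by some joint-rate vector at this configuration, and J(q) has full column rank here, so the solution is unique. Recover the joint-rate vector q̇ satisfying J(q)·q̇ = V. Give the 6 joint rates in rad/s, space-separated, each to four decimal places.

o_n = [-1.1155, -1.4152, -0.4318]
J₁: ẑ×o_n = [1.4152, -1.1155, 0.0000], ω = ẑ
J2: z=[-0.9135, 0.4067, 0.0000] o=[-0.2766, -0.6212, 0.0000] → [-0.1756, -0.3945, 1.0666, -0.9135, 0.4067, 0.0000]
J3: z=[0.0984, 0.2210, -0.9703] o=[-0.5528, -1.2417, -0.1693] → [-0.2264, 0.5718, 0.1073, 0.0984, 0.2210, -0.9703]
J4: z=[0.0458, -0.9750, -0.2174] o=[-1.0996, -1.2543, -0.2277] → [0.1641, 0.0128, -0.0229, 0.0458, -0.9750, -0.2174]
J5: z=[-0.4118, 0.1799, -0.8933] o=[-0.5467, -1.3223, -0.4963] → [-0.0714, 0.5347, 0.1406, -0.4118, 0.1799, -0.8933]
J6: z=[-0.4118, 0.1799, -0.8933] o=[-0.9043, -1.1820, -0.3031] → [-0.2315, 0.1357, 0.1341, -0.4118, 0.1799, -0.8933]
q̇ = J⁺·V = [-0.1060, -0.5010, 0.4190, -0.3750, -0.3000, 0.2790]

-0.1060 -0.5010 0.4190 -0.3750 -0.3000 0.2790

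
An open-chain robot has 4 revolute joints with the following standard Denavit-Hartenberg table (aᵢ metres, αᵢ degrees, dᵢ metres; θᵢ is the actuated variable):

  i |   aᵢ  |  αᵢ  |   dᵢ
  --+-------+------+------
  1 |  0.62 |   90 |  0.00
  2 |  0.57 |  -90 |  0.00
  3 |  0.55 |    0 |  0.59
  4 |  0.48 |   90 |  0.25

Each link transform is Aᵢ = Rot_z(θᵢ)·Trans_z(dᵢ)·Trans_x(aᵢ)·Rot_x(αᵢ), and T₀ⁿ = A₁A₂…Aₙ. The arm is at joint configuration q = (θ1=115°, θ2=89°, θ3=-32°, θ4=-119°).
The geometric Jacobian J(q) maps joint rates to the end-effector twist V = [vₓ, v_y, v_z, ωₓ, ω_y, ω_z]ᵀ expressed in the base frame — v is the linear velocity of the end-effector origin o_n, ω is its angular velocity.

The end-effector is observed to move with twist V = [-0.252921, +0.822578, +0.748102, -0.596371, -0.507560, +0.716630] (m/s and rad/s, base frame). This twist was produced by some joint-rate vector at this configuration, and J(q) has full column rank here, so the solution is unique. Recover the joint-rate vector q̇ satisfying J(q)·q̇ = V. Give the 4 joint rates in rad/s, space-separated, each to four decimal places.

0.7130 -0.7550 0.2530 -0.0450

o_n = [0.5634, 0.0320, 0.6312]
J₁: ẑ×o_n = [-0.0320, 0.5634, 0.0000], ω = ẑ
J2: z=[0.9063, 0.4226, 0.0000] o=[-0.2620, 0.5619, 0.0000] → [0.2667, -0.5720, -0.8291, 0.9063, 0.4226, 0.0000]
J3: z=[0.4226, -0.9062, 0.0175] o=[-0.2662, 0.5709, 0.5699] → [-0.0461, -0.0114, 0.5241, 0.4226, -0.9062, 0.0175]
J4: z=[0.4226, -0.9062, 0.0175] o=[0.2438, 0.1668, 1.0466] → [0.3788, 0.1811, 0.2327, 0.4226, -0.9062, 0.0175]
q̇ = J⁺·V = [0.7130, -0.7550, 0.2530, -0.0450]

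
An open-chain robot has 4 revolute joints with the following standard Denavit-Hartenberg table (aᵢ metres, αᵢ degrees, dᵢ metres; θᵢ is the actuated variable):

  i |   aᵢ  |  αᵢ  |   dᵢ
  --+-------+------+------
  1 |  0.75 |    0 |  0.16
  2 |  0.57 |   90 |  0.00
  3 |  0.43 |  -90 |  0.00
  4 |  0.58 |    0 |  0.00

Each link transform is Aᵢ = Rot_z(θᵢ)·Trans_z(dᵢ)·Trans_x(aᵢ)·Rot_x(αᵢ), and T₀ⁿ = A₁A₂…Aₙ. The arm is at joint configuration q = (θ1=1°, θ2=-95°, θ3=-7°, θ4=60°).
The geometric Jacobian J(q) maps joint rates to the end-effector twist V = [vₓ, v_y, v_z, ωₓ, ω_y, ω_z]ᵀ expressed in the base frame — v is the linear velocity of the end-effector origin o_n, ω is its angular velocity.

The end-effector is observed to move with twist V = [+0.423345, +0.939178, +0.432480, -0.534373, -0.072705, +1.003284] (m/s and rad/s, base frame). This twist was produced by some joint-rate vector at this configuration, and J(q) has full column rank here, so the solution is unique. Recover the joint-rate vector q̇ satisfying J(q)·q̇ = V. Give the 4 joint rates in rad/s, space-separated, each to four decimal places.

0.6810 -0.5720 0.5280 0.9010

o_n = [1.1613, -1.3035, 0.0723]
J₁: ẑ×o_n = [1.3035, 1.1613, -0.0000], ω = ẑ
J2: z=[0.0000, 0.0000, 1.0000] o=[0.7499, 0.0131, 0.1600] → [1.3165, 0.4115, -0.0000, 0.0000, 0.0000, 1.0000]
J3: z=[-0.9976, 0.0698, 0.0000] o=[0.7101, -0.5555, 0.1600] → [-0.0061, -0.0875, 0.7146, -0.9976, 0.0698, 0.0000]
J4: z=[-0.0085, -0.1216, 0.9925] o=[0.6804, -0.9813, 0.1076] → [0.3241, 0.4771, 0.0612, -0.0085, -0.1216, 0.9925]
q̇ = J⁺·V = [0.6810, -0.5720, 0.5280, 0.9010]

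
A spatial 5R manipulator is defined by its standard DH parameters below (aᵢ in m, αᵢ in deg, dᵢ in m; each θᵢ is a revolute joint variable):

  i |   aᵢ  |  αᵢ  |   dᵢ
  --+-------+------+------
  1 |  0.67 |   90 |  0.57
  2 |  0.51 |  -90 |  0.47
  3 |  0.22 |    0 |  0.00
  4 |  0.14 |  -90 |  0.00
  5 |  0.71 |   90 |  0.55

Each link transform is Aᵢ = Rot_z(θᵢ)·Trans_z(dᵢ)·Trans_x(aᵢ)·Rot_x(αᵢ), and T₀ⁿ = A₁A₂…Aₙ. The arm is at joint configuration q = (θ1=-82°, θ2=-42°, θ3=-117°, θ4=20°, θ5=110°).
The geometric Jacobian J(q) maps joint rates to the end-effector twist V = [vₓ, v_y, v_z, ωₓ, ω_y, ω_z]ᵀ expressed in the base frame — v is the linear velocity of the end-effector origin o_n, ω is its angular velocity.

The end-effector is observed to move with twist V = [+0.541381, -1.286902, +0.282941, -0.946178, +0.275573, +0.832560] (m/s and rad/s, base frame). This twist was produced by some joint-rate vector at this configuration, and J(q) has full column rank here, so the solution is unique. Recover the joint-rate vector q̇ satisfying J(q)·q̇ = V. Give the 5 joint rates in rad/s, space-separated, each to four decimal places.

0.6930 0.9470 -0.5950 0.4280 -0.3970

o_n = [-0.4936, -1.0220, -0.5739]
J₁: ẑ×o_n = [1.0220, -0.4936, 0.0000], ω = ẑ
J2: z=[-0.9903, -0.1392, 0.0000] o=[0.0932, -0.6635, 0.5700] → [0.1592, -1.1328, 0.2733, -0.9903, -0.1392, 0.0000]
J3: z=[0.0931, -0.6626, 0.7431] o=[-0.3194, -1.1042, 0.2287] → [0.4707, -0.0547, -0.1077, 0.0931, -0.6626, 0.7431]
J4: z=[0.0931, -0.6626, 0.7431] o=[-0.5239, -1.0580, 0.2956] → [0.5494, 0.1035, 0.0234, 0.0931, -0.6626, 0.7431]
J5: z=[-0.0180, -0.7474, -0.6641] o=[-0.6632, -1.0648, 0.3070] → [0.6868, -0.1286, 0.1261, -0.0180, -0.7474, -0.6641]
q̇ = J⁺·V = [0.6930, 0.9470, -0.5950, 0.4280, -0.3970]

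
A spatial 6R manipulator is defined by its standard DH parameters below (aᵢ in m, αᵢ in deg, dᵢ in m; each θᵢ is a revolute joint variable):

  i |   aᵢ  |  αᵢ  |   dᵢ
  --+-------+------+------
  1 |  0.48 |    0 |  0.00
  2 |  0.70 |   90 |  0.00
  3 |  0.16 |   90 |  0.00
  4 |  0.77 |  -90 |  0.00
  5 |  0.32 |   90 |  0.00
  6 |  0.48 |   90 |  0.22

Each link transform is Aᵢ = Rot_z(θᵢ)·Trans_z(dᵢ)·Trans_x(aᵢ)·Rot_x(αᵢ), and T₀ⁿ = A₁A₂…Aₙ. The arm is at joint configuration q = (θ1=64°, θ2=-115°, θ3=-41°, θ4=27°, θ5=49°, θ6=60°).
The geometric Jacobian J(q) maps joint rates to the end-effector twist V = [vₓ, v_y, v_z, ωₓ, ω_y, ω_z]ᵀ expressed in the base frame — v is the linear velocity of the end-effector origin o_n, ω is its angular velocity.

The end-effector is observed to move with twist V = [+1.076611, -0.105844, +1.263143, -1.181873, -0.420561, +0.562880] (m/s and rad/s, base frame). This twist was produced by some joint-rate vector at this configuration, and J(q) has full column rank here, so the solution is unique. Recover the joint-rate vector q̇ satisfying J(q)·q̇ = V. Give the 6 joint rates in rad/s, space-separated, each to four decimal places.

0.1620 0.4490 0.7090 0.3420 0.5510 -0.0490

o_n = [0.5561, -1.5243, -0.5330]
J₁: ẑ×o_n = [1.5243, 0.5561, -0.0000], ω = ẑ
J2: z=[0.0000, 0.0000, 1.0000] o=[0.2104, 0.4314, 0.0000] → [1.9557, 0.3457, -0.0000, 0.0000, 0.0000, 1.0000]
J3: z=[-0.7771, -0.6293, 0.0000] o=[0.6509, -0.1126, 0.0000] → [0.3355, -0.4143, 1.0374, -0.7771, -0.6293, 0.0000]
J4: z=[-0.4129, 0.5099, -0.7547] o=[0.7269, -0.2064, -0.1050] → [-1.2129, -0.0478, 0.6312, -0.4129, 0.5099, -0.7547]
J5: z=[-0.9081, -0.2945, 0.2978] o=[0.7811, -0.8288, -0.5551] → [0.2007, -0.0470, 0.5653, -0.9081, -0.2945, 0.2978]
J6: z=[-0.2178, -0.2755, -0.9363] o=[0.8956, -1.1216, -0.4955] → [-0.3667, 0.3097, -0.0059, -0.2178, -0.2755, -0.9363]
q̇ = J⁺·V = [0.1620, 0.4490, 0.7090, 0.3420, 0.5510, -0.0490]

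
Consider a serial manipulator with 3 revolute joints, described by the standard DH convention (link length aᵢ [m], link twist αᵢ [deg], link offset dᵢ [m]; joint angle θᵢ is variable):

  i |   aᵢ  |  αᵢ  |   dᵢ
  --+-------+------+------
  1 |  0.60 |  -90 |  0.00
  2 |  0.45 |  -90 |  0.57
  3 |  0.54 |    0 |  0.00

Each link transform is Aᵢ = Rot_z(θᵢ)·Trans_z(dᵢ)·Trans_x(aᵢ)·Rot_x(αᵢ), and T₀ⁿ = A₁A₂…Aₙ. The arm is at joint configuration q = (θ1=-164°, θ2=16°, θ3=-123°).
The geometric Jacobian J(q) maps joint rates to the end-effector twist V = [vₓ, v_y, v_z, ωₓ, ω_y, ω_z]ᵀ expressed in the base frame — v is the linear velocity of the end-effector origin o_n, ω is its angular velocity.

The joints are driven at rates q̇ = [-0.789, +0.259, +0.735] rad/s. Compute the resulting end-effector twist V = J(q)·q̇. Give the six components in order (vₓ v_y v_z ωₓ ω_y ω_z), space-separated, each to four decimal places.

o_n = [-0.4389, -1.1899, -0.0430]
J₁: ẑ×o_n = [1.1899, -0.4389, 0.0000], ω = ẑ
J2: z=[0.2756, -0.9613, 0.0000] o=[-0.5768, -0.1654, 0.0000] → [0.0413, 0.0118, -0.1499, 0.2756, -0.9613, 0.0000]
J3: z=[0.2650, 0.0760, -0.9613] o=[-0.8355, -0.8325, -0.1240] → [-0.3374, -0.4027, -0.1248, 0.2650, 0.0760, -0.9613]
V = J·q̇ = [-1.1762, 0.0533, -0.1306, 0.2661, -0.1931, -1.4955]

-1.1762 0.0533 -0.1306 0.2661 -0.1931 -1.4955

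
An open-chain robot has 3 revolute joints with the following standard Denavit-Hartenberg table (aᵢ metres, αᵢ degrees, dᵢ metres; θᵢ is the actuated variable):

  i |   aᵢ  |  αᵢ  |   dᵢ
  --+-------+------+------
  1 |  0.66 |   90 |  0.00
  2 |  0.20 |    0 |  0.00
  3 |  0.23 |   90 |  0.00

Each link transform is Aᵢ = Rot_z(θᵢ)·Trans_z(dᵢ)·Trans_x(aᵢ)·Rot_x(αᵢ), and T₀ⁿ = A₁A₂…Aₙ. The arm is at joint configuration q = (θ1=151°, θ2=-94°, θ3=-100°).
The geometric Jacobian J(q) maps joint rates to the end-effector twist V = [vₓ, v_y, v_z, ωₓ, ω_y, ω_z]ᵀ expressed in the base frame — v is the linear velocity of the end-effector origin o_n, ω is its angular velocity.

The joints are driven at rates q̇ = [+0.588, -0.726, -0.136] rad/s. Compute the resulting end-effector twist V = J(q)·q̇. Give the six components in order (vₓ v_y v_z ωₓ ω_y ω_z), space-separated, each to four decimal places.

o_n = [-0.3699, 0.2050, -0.1439]
J₁: ẑ×o_n = [-0.2050, -0.3699, 0.0000], ω = ẑ
J2: z=[0.4848, 0.8746, 0.0000] o=[-0.5772, 0.3200, 0.0000] → [-0.1258, 0.0697, -0.2371, 0.4848, 0.8746, 0.0000]
J3: z=[0.4848, 0.8746, 0.0000] o=[-0.5650, 0.3132, -0.1995] → [0.0487, -0.0270, -0.2232, 0.4848, 0.8746, 0.0000]
V = J·q̇ = [-0.0358, -0.2644, 0.2025, -0.4179, -0.7539, 0.5880]

-0.0358 -0.2644 0.2025 -0.4179 -0.7539 0.5880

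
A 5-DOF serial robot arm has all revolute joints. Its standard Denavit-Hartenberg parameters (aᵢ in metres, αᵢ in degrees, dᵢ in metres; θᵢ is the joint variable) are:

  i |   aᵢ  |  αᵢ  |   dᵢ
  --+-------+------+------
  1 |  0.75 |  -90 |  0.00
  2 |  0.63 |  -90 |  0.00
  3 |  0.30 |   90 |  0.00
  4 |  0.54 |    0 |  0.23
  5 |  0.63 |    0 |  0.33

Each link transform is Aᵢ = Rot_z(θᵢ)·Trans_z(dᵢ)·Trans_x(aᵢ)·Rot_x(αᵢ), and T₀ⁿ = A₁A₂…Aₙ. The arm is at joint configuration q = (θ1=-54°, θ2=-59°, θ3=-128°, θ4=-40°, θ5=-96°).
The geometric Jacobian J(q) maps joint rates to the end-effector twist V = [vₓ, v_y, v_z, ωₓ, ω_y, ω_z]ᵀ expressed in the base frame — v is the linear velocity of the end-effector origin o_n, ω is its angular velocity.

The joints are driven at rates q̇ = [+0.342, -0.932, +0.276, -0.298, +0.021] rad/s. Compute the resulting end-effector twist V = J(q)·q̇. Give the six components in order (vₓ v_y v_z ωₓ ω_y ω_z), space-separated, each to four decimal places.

o_n = [-0.0588, -0.1564, 0.4285]
J₁: ẑ×o_n = [0.1564, -0.0588, 0.0000], ω = ẑ
J2: z=[0.8090, 0.5878, 0.0000] o=[0.4408, -0.6068, 0.0000] → [0.2518, -0.3466, 0.6581, 0.8090, 0.5878, 0.0000]
J3: z=[0.5038, -0.6935, -0.5150] o=[0.6316, -0.8693, 0.5400] → [0.4445, 0.4118, -0.1196, 0.5038, -0.6935, -0.5150]
J4: z=[-0.7366, -0.0335, -0.6755] o=[0.7669, -0.6534, 0.3817] → [0.3341, 0.5922, -0.3938, -0.7366, -0.0335, -0.6755]
J5: z=[-0.7366, -0.0335, -0.6755] o=[0.6092, -0.1226, 0.1868] → [-0.0309, 0.6292, 0.0025, -0.7366, -0.0335, -0.6755]
V = J·q̇ = [-0.1588, 0.2533, -0.5289, -0.4109, -0.7299, 0.3870]

-0.1588 0.2533 -0.5289 -0.4109 -0.7299 0.3870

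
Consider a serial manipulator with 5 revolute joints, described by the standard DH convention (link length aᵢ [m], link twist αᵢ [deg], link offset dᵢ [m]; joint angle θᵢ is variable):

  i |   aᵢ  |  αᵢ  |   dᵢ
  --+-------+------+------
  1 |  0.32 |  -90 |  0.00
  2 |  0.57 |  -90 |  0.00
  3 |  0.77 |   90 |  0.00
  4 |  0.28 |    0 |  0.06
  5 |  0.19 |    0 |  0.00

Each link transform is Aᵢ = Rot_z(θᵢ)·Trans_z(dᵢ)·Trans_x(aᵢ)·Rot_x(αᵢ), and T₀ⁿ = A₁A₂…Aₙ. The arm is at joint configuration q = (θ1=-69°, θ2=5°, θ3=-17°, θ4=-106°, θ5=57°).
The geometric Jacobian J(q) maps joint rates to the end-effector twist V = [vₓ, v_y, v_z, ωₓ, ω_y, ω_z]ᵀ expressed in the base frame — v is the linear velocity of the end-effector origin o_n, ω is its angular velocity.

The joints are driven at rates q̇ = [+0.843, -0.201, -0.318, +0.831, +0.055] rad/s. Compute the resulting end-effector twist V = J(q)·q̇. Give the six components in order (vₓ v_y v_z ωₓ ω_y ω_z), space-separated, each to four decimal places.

o_n = [0.8806, -1.4670, 0.2947]
J₁: ẑ×o_n = [1.4670, 0.8806, -0.0000], ω = ẑ
J2: z=[0.9336, 0.3584, 0.0000] o=[0.1147, -0.2987, 0.0000] → [0.1056, -0.2751, -1.3651, 0.9336, 0.3584, 0.0000]
J3: z=[-0.0312, 0.0814, -0.9962] o=[0.3182, -0.8289, -0.0497] → [-0.6076, -0.5495, -0.0258, -0.0312, 0.0814, -0.9962]
J4: z=[0.7884, 0.6146, 0.0255] o=[0.7912, -1.4330, -0.1139] → [0.2520, -0.3198, -0.0817, 0.7884, 0.6146, 0.0255]
J5: z=[0.7884, 0.6146, 0.0255] o=[0.7995, -1.3575, 0.1622] → [0.0842, -0.1024, -0.1361, 0.7884, 0.6146, 0.0255]
V = J·q̇ = [1.6227, 0.7010, 0.2072, 0.5208, 0.4466, 1.1824]

1.6227 0.7010 0.2072 0.5208 0.4466 1.1824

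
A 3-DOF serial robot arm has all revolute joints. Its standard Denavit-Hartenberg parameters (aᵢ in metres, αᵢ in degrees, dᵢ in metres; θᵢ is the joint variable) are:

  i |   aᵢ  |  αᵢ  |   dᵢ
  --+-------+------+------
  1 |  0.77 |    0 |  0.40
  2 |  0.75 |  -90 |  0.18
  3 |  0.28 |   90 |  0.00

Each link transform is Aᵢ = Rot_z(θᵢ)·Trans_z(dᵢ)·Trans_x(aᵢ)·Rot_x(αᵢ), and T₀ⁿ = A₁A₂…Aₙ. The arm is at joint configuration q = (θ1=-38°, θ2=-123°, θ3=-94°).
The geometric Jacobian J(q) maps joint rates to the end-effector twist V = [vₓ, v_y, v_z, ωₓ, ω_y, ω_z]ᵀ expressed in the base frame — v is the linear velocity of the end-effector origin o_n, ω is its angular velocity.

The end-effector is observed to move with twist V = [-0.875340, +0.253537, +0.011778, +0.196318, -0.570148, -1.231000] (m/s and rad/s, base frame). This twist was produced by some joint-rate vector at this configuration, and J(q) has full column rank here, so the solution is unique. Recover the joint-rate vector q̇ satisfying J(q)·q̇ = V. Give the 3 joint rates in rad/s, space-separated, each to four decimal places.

o_n = [-0.0839, -0.7119, 0.8593]
J₁: ẑ×o_n = [0.7119, -0.0839, 0.0000], ω = ẑ
J2: z=[0.0000, 0.0000, 1.0000] o=[0.6068, -0.4741, 0.4000] → [0.2378, -0.6907, 0.0000, 0.0000, 0.0000, 1.0000]
J3: z=[0.3256, -0.9455, 0.0000] o=[-0.1024, -0.7182, 0.5800] → [-0.2641, -0.0909, 0.0195, 0.3256, -0.9455, 0.0000]
q̇ = J⁺·V = [-0.8930, -0.3380, 0.6030]

-0.8930 -0.3380 0.6030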